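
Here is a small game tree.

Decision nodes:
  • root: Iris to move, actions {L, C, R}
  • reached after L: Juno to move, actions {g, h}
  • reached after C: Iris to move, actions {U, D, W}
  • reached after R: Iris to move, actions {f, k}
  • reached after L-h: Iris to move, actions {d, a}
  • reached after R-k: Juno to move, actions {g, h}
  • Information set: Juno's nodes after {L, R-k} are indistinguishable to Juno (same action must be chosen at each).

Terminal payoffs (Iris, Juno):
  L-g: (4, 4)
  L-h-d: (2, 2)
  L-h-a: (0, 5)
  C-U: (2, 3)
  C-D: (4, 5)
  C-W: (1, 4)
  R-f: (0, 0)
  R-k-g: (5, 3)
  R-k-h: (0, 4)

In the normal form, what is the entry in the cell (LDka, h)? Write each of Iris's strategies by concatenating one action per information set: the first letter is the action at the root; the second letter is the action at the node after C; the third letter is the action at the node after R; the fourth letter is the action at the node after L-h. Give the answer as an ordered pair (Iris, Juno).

Trace the play path from the root:
  Iris plays L
  Juno plays h at [L]
  Iris plays a at [L-h]
→ terminal payoff (0, 5).
(Iris's choice at the node after C is never reached on this path, so it doesn't affect the outcome.)

(0, 5)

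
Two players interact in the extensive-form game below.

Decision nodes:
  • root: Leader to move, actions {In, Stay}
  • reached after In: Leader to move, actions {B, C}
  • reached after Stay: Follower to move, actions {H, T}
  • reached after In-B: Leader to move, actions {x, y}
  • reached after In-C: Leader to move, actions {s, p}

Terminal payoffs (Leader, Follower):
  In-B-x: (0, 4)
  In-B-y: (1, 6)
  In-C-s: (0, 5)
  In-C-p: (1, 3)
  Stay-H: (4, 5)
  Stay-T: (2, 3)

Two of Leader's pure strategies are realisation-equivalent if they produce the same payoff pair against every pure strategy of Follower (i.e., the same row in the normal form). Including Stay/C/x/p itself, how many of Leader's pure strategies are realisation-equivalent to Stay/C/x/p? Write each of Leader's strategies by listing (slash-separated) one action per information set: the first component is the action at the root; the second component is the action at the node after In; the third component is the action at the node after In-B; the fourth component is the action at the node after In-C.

Row for Stay/C/x/p (columns H, T): (4,5) (2,3).
Under Stay/C/x/p, Leader's choice at the node after In and at the node after In-B and at the node after In-C can never be reached regardless of what Follower does, so varying those choices leaves every outcome unchanged.
Holding the reachable choices fixed and varying the unreachable ones freely already gives 2 × 2 × 2 = 8 equivalent strategies.
No other strategy reproduces this row, so those 8 are the full class: Stay/B/x/s, Stay/B/x/p, Stay/B/y/s, Stay/B/y/p, Stay/C/x/s, Stay/C/x/p, Stay/C/y/s, Stay/C/y/p.

8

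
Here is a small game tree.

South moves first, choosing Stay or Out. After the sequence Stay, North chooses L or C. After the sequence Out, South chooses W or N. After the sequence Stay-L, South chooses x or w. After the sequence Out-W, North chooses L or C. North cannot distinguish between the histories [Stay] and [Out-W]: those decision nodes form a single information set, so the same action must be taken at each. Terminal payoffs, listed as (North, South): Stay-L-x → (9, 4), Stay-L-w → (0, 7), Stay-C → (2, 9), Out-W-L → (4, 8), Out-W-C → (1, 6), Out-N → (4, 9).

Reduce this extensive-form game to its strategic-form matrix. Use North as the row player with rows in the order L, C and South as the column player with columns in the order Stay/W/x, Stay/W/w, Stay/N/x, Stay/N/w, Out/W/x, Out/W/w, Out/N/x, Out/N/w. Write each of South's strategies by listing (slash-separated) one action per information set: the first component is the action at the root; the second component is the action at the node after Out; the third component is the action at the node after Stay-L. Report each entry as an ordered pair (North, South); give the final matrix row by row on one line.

L: (9,4) (0,7) (9,4) (0,7) (4,8) (4,8) (4,9) (4,9) | C: (2,9) (2,9) (2,9) (2,9) (1,6) (1,6) (4,9) (4,9)

      Stay/W/x  Stay/W/w  Stay/N/x  Stay/N/w  Out/W/x  Out/W/w  Out/N/x  Out/N/w
   L    (9,4)    (0,7)    (9,4)    (0,7)    (4,8)    (4,8)    (4,9)    (4,9)
   C    (2,9)    (2,9)    (2,9)    (2,9)    (1,6)    (1,6)    (4,9)    (4,9)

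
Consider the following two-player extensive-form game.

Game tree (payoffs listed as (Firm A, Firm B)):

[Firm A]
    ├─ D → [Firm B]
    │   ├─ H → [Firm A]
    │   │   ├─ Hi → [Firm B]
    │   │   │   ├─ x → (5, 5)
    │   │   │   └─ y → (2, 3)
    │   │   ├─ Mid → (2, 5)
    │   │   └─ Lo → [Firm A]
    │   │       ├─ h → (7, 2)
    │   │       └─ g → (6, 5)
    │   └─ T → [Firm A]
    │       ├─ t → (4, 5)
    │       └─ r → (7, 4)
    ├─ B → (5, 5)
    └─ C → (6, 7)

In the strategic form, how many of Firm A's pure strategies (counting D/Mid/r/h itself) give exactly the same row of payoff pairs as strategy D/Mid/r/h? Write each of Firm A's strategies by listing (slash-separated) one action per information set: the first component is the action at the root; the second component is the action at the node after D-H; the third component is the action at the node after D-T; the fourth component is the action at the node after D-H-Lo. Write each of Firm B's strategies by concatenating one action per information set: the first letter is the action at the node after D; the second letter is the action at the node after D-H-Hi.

Row for D/Mid/r/h (columns Hx, Hy, Tx, Ty): (2,5) (2,5) (7,4) (7,4).
Under D/Mid/r/h, Firm A's choice at the node after D-H-Lo can never be reached regardless of what Firm B does, so varying those choices leaves every outcome unchanged.
Holding the reachable choices fixed and varying the unreachable one freely already gives 2 equivalent strategies.
No other strategy reproduces this row, so those 2 are the full class: D/Mid/r/h, D/Mid/r/g.

2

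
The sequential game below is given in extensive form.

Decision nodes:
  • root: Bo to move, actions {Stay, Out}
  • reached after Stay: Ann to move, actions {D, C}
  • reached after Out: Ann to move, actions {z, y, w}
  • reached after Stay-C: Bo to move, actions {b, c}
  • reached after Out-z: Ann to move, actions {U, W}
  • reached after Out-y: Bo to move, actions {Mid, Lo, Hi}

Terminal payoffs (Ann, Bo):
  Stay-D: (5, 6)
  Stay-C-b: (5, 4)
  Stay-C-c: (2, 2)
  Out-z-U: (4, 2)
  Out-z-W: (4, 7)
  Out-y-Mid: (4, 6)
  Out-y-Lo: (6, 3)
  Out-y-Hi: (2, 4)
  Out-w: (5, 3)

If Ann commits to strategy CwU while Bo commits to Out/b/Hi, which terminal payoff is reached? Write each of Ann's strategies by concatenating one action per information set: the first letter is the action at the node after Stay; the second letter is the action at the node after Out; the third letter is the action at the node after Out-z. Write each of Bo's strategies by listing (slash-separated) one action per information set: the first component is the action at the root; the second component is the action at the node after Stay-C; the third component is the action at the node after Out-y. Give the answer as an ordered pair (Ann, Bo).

(5, 3)

Trace the play path from the root:
  Bo plays Out
  Ann plays w at [Out]
→ terminal payoff (5, 3).
(Ann's choice at the node after Stay is never reached on this path, so it doesn't affect the outcome.)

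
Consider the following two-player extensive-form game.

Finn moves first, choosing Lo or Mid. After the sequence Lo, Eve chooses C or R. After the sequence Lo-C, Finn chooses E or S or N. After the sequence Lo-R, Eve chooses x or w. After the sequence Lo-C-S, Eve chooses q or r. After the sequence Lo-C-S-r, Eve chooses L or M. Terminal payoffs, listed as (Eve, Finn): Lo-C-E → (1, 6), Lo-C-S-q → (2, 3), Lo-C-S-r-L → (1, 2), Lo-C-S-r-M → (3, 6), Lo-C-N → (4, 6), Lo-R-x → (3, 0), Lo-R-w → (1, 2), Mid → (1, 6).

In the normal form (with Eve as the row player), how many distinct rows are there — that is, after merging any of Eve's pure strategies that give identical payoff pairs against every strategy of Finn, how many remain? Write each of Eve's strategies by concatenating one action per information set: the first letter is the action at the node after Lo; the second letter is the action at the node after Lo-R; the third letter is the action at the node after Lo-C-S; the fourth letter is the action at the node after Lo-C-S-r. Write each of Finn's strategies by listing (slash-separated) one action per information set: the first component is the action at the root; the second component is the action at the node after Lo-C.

5

Eve has 16 pure strategies: CxqL, CxqM, CxrL, CxrM, CwqL, CwqM, CwrL, CwrM, RxqL, RxqM, RxrL, RxrM, RwqL, RwqM, RwrL, RwrM. Columns: Lo/E, Lo/S, Lo/N, Mid/E, Mid/S, Mid/N.
{CxqL, CxqM, CwqL, CwqM} → row (1,6) (2,3) (4,6) (1,6) (1,6) (1,6)
{CxrL, CwrL} → row (1,6) (1,2) (4,6) (1,6) (1,6) (1,6)
{CxrM, CwrM} → row (1,6) (3,6) (4,6) (1,6) (1,6) (1,6)
{RxqL, RxqM, RxrL, RxrM} → row (3,0) (3,0) (3,0) (1,6) (1,6) (1,6)
{RwqL, RwqM, RwrL, RwrM} → row (1,2) (1,2) (1,2) (1,6) (1,6) (1,6)
That's 5 distinct rows out of 16 strategies.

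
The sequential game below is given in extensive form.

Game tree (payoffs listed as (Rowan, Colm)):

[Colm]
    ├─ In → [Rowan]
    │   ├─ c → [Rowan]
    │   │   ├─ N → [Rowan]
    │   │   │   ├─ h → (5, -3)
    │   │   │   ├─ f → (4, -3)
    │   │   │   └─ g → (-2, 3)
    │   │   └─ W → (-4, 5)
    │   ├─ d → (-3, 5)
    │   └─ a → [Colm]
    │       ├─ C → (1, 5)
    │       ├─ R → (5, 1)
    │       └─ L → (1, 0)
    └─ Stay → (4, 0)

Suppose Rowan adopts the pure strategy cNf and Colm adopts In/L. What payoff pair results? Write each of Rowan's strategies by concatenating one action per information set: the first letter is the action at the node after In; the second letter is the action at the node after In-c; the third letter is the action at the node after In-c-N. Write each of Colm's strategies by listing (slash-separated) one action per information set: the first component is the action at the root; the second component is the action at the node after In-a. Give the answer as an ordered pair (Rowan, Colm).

(4, -3)

Trace the play path from the root:
  Colm plays In
  Rowan plays c at [In]
  Rowan plays N at [In-c]
  Rowan plays f at [In-c-N]
→ terminal payoff (4, -3).
(Colm's choice at the node after In-a is never reached on this path, so it doesn't affect the outcome.)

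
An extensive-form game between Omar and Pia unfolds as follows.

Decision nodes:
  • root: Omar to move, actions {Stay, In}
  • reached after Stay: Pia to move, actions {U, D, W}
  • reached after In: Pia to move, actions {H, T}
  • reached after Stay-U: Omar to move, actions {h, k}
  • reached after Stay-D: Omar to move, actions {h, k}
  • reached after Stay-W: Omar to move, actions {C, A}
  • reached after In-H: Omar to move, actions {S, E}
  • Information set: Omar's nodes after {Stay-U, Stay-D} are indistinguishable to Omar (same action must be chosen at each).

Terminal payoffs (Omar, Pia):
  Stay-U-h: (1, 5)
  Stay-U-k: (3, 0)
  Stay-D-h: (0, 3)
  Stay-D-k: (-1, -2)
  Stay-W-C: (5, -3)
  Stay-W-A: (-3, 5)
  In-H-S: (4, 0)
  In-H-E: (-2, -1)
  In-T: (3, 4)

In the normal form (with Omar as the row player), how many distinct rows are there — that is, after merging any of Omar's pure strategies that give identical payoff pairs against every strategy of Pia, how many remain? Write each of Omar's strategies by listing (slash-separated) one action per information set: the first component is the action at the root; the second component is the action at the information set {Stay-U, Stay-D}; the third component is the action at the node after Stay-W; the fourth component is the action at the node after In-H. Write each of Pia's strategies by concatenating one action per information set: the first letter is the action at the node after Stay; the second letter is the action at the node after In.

6

Omar has 16 pure strategies: Stay/h/C/S, Stay/h/C/E, Stay/h/A/S, Stay/h/A/E, Stay/k/C/S, Stay/k/C/E, Stay/k/A/S, Stay/k/A/E, In/h/C/S, In/h/C/E, In/h/A/S, In/h/A/E, In/k/C/S, In/k/C/E, In/k/A/S, In/k/A/E. Columns: UH, UT, DH, DT, WH, WT.
{Stay/h/C/S, Stay/h/C/E} → row (1,5) (1,5) (0,3) (0,3) (5,-3) (5,-3)
{Stay/h/A/S, Stay/h/A/E} → row (1,5) (1,5) (0,3) (0,3) (-3,5) (-3,5)
{Stay/k/C/S, Stay/k/C/E} → row (3,0) (3,0) (-1,-2) (-1,-2) (5,-3) (5,-3)
{Stay/k/A/S, Stay/k/A/E} → row (3,0) (3,0) (-1,-2) (-1,-2) (-3,5) (-3,5)
{In/h/C/S, In/h/A/S, In/k/C/S, In/k/A/S} → row (4,0) (3,4) (4,0) (3,4) (4,0) (3,4)
{In/h/C/E, In/h/A/E, In/k/C/E, In/k/A/E} → row (-2,-1) (3,4) (-2,-1) (3,4) (-2,-1) (3,4)
That's 6 distinct rows out of 16 strategies.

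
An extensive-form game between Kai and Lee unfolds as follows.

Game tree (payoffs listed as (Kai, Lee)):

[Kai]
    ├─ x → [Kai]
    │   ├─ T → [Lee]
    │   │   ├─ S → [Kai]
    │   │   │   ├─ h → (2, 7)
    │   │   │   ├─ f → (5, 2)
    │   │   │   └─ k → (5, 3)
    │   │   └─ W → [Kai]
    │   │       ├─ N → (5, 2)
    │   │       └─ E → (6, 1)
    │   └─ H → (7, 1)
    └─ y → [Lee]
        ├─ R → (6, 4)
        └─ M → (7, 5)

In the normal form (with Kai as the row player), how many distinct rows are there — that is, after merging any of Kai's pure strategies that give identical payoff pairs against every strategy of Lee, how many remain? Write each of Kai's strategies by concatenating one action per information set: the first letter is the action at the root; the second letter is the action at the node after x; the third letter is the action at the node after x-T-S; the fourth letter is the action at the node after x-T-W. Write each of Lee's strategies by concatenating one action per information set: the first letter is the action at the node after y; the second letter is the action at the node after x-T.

Kai has 24 pure strategies: xThN, xThE, xTfN, xTfE, xTkN, xTkE, xHhN, xHhE, xHfN, xHfE, xHkN, xHkE, yThN, yThE, yTfN, yTfE, yTkN, yTkE, yHhN, yHhE, yHfN, yHfE, yHkN, yHkE. Columns: RS, RW, MS, MW.
{xThN} → row (2,7) (5,2) (2,7) (5,2)
{xThE} → row (2,7) (6,1) (2,7) (6,1)
{xTfN} → row (5,2) (5,2) (5,2) (5,2)
{xTfE} → row (5,2) (6,1) (5,2) (6,1)
{xTkN} → row (5,3) (5,2) (5,3) (5,2)
{xTkE} → row (5,3) (6,1) (5,3) (6,1)
{xHhN, xHhE, xHfN, xHfE, xHkN, xHkE} → row (7,1) (7,1) (7,1) (7,1)
{yThN, yThE, yTfN, yTfE, yTkN, yTkE, yHhN, yHhE, yHfN, yHfE, yHkN, yHkE} → row (6,4) (6,4) (7,5) (7,5)
That's 8 distinct rows out of 24 strategies.

8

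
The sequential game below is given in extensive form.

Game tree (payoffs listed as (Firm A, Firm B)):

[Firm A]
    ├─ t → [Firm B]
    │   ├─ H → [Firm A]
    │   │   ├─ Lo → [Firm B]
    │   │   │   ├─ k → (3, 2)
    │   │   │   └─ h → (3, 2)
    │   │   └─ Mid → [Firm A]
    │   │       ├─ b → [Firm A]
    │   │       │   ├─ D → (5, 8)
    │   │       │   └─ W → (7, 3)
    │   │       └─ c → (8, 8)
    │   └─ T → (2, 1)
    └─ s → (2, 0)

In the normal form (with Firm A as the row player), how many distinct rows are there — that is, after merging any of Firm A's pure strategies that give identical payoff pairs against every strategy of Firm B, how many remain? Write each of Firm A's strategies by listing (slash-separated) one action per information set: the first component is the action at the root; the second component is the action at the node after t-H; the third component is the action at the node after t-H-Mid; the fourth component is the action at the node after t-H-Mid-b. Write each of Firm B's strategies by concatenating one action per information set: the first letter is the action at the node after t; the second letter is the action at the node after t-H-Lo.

Firm A has 16 pure strategies: t/Lo/b/D, t/Lo/b/W, t/Lo/c/D, t/Lo/c/W, t/Mid/b/D, t/Mid/b/W, t/Mid/c/D, t/Mid/c/W, s/Lo/b/D, s/Lo/b/W, s/Lo/c/D, s/Lo/c/W, s/Mid/b/D, s/Mid/b/W, s/Mid/c/D, s/Mid/c/W. Columns: Hk, Hh, Tk, Th.
{t/Lo/b/D, t/Lo/b/W, t/Lo/c/D, t/Lo/c/W} → row (3,2) (3,2) (2,1) (2,1)
{t/Mid/b/D} → row (5,8) (5,8) (2,1) (2,1)
{t/Mid/b/W} → row (7,3) (7,3) (2,1) (2,1)
{t/Mid/c/D, t/Mid/c/W} → row (8,8) (8,8) (2,1) (2,1)
{s/Lo/b/D, s/Lo/b/W, s/Lo/c/D, s/Lo/c/W, s/Mid/b/D, s/Mid/b/W, s/Mid/c/D, s/Mid/c/W} → row (2,0) (2,0) (2,0) (2,0)
That's 5 distinct rows out of 16 strategies.

5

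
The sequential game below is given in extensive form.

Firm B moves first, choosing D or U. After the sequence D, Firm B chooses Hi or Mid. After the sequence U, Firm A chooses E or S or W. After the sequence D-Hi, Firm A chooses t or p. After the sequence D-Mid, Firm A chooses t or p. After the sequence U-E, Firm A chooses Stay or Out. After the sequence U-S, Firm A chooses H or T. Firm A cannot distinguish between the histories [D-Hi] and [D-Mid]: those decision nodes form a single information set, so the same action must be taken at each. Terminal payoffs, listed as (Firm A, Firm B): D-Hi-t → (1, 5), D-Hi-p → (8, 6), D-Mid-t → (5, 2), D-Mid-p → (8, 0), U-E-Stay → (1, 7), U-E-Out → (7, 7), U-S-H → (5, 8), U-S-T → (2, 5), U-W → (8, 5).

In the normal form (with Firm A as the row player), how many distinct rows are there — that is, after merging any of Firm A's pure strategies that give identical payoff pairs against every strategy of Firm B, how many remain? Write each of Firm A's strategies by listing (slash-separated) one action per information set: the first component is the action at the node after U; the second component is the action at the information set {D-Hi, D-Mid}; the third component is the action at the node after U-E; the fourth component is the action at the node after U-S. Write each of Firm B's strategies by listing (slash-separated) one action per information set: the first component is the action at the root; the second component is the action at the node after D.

Firm A has 24 pure strategies: E/t/Stay/H, E/t/Stay/T, E/t/Out/H, E/t/Out/T, E/p/Stay/H, E/p/Stay/T, E/p/Out/H, E/p/Out/T, S/t/Stay/H, S/t/Stay/T, S/t/Out/H, S/t/Out/T, S/p/Stay/H, S/p/Stay/T, S/p/Out/H, S/p/Out/T, W/t/Stay/H, W/t/Stay/T, W/t/Out/H, W/t/Out/T, W/p/Stay/H, W/p/Stay/T, W/p/Out/H, W/p/Out/T. Columns: D/Hi, D/Mid, U/Hi, U/Mid.
{E/t/Stay/H, E/t/Stay/T} → row (1,5) (5,2) (1,7) (1,7)
{E/t/Out/H, E/t/Out/T} → row (1,5) (5,2) (7,7) (7,7)
{E/p/Stay/H, E/p/Stay/T} → row (8,6) (8,0) (1,7) (1,7)
{E/p/Out/H, E/p/Out/T} → row (8,6) (8,0) (7,7) (7,7)
{S/t/Stay/H, S/t/Out/H} → row (1,5) (5,2) (5,8) (5,8)
{S/t/Stay/T, S/t/Out/T} → row (1,5) (5,2) (2,5) (2,5)
{S/p/Stay/H, S/p/Out/H} → row (8,6) (8,0) (5,8) (5,8)
{S/p/Stay/T, S/p/Out/T} → row (8,6) (8,0) (2,5) (2,5)
{W/t/Stay/H, W/t/Stay/T, W/t/Out/H, W/t/Out/T} → row (1,5) (5,2) (8,5) (8,5)
{W/p/Stay/H, W/p/Stay/T, W/p/Out/H, W/p/Out/T} → row (8,6) (8,0) (8,5) (8,5)
That's 10 distinct rows out of 24 strategies.

10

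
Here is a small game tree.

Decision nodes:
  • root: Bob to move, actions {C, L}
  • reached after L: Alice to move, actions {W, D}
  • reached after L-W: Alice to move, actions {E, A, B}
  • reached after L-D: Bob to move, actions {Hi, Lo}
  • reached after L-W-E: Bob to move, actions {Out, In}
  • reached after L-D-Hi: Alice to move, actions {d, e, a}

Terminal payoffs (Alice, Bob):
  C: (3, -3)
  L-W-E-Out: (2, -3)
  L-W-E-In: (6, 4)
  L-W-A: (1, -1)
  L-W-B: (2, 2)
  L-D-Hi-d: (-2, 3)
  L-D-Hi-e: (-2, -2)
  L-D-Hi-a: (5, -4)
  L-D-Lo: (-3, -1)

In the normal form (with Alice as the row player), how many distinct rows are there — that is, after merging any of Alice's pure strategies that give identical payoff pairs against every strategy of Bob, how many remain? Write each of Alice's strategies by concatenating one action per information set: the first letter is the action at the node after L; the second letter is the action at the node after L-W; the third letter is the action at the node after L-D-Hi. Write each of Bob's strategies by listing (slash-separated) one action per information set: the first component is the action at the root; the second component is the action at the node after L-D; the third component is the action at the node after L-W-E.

6

Alice has 18 pure strategies: WEd, WEe, WEa, WAd, WAe, WAa, WBd, WBe, WBa, DEd, DEe, DEa, DAd, DAe, DAa, DBd, DBe, DBa. Columns: C/Hi/Out, C/Hi/In, C/Lo/Out, C/Lo/In, L/Hi/Out, L/Hi/In, L/Lo/Out, L/Lo/In.
{WEd, WEe, WEa} → row (3,-3) (3,-3) (3,-3) (3,-3) (2,-3) (6,4) (2,-3) (6,4)
{WAd, WAe, WAa} → row (3,-3) (3,-3) (3,-3) (3,-3) (1,-1) (1,-1) (1,-1) (1,-1)
{WBd, WBe, WBa} → row (3,-3) (3,-3) (3,-3) (3,-3) (2,2) (2,2) (2,2) (2,2)
{DEd, DAd, DBd} → row (3,-3) (3,-3) (3,-3) (3,-3) (-2,3) (-2,3) (-3,-1) (-3,-1)
{DEe, DAe, DBe} → row (3,-3) (3,-3) (3,-3) (3,-3) (-2,-2) (-2,-2) (-3,-1) (-3,-1)
{DEa, DAa, DBa} → row (3,-3) (3,-3) (3,-3) (3,-3) (5,-4) (5,-4) (-3,-1) (-3,-1)
That's 6 distinct rows out of 18 strategies.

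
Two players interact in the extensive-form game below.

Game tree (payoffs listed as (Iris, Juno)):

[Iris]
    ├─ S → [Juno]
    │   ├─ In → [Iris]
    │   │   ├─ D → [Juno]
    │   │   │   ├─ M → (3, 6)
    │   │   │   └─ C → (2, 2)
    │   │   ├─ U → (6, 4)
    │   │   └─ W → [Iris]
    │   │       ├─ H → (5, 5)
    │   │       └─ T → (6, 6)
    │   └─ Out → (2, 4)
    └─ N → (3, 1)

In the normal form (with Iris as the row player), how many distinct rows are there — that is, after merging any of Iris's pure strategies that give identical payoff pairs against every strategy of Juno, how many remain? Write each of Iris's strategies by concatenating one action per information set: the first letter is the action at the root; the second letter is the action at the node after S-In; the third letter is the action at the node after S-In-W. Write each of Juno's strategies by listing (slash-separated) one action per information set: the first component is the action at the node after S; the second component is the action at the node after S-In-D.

5

Iris has 12 pure strategies: SDH, SDT, SUH, SUT, SWH, SWT, NDH, NDT, NUH, NUT, NWH, NWT. Columns: In/M, In/C, Out/M, Out/C.
{SDH, SDT} → row (3,6) (2,2) (2,4) (2,4)
{SUH, SUT} → row (6,4) (6,4) (2,4) (2,4)
{SWH} → row (5,5) (5,5) (2,4) (2,4)
{SWT} → row (6,6) (6,6) (2,4) (2,4)
{NDH, NDT, NUH, NUT, NWH, NWT} → row (3,1) (3,1) (3,1) (3,1)
That's 5 distinct rows out of 12 strategies.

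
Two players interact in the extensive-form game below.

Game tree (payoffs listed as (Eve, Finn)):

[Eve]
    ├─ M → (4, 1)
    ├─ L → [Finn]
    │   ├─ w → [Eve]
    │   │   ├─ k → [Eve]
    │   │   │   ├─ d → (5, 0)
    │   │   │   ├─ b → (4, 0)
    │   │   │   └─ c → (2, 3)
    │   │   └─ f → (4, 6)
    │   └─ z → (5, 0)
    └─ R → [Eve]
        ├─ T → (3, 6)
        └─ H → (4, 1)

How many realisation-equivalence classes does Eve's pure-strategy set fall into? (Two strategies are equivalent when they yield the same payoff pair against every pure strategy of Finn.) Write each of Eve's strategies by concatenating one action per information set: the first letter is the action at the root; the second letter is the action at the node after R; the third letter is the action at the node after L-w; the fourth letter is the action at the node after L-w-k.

6

Eve has 36 pure strategies: MTkd, MTkb, MTkc, MTfd, MTfb, MTfc, MHkd, MHkb, MHkc, MHfd, MHfb, MHfc, LTkd, LTkb, LTkc, LTfd, LTfb, LTfc, LHkd, LHkb, LHkc, LHfd, LHfb, LHfc, RTkd, RTkb, RTkc, RTfd, RTfb, RTfc, RHkd, RHkb, RHkc, RHfd, RHfb, RHfc. Columns: w, z.
{MTkd, MTkb, MTkc, MTfd, MTfb, MTfc, MHkd, MHkb, MHkc, MHfd, MHfb, MHfc, RHkd, RHkb, RHkc, RHfd, RHfb, RHfc} → row (4,1) (4,1)
{LTkd, LHkd} → row (5,0) (5,0)
{LTkb, LHkb} → row (4,0) (5,0)
{LTkc, LHkc} → row (2,3) (5,0)
{LTfd, LTfb, LTfc, LHfd, LHfb, LHfc} → row (4,6) (5,0)
{RTkd, RTkb, RTkc, RTfd, RTfb, RTfc} → row (3,6) (3,6)
That's 6 distinct rows out of 36 strategies.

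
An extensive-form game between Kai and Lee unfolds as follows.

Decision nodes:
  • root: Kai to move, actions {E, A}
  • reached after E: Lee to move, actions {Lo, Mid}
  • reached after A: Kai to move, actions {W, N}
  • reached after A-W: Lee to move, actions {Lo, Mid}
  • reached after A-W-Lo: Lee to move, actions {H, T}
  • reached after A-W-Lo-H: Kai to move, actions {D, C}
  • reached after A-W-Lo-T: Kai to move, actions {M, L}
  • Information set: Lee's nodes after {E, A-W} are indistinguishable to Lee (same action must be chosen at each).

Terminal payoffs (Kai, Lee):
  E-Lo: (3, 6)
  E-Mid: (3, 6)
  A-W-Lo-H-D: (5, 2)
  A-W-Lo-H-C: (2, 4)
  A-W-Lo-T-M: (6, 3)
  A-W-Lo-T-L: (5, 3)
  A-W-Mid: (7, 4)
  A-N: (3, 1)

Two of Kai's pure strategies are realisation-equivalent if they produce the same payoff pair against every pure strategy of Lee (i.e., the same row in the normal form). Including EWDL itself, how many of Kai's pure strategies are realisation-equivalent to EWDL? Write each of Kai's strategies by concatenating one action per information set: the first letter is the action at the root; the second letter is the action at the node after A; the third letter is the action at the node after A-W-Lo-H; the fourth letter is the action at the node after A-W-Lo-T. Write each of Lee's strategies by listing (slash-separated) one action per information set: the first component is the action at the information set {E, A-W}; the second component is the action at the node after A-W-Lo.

8

Row for EWDL (columns Lo/H, Lo/T, Mid/H, Mid/T): (3,6) (3,6) (3,6) (3,6).
Under EWDL, Kai's choice at the node after A and at the node after A-W-Lo-H and at the node after A-W-Lo-T can never be reached regardless of what Lee does, so varying those choices leaves every outcome unchanged.
Holding the reachable choices fixed and varying the unreachable ones freely already gives 2 × 2 × 2 = 8 equivalent strategies.
No other strategy reproduces this row, so those 8 are the full class: EWDM, EWDL, EWCM, EWCL, ENDM, ENDL, ENCM, ENCL.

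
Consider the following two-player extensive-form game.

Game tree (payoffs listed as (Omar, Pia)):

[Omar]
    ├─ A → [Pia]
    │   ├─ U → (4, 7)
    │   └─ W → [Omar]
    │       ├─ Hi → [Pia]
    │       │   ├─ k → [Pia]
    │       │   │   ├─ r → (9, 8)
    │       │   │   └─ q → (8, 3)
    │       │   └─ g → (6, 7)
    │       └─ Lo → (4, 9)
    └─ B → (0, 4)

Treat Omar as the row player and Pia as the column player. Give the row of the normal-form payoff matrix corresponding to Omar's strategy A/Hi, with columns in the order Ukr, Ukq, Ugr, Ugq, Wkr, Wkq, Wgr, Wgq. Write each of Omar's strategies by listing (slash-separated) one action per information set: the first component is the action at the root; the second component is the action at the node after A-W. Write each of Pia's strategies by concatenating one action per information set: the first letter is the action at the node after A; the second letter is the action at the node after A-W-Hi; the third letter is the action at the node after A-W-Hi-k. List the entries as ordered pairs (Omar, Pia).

vs Ukr: Omar plays A → Pia plays U at [A] → (4, 7)
vs Ukq: Omar plays A → Pia plays U at [A] → (4, 7)
vs Ugr: Omar plays A → Pia plays U at [A] → (4, 7)
vs Ugq: Omar plays A → Pia plays U at [A] → (4, 7)
vs Wkr: Omar plays A → Pia plays W at [A] → Omar plays Hi at [A-W] → Pia plays k at [A-W-Hi] → Pia plays r at [A-W-Hi-k] → (9, 8)
vs Wkq: Omar plays A → Pia plays W at [A] → Omar plays Hi at [A-W] → Pia plays k at [A-W-Hi] → Pia plays q at [A-W-Hi-k] → (8, 3)
vs Wgr: Omar plays A → Pia plays W at [A] → Omar plays Hi at [A-W] → Pia plays g at [A-W-Hi] → (6, 7)
vs Wgq: Omar plays A → Pia plays W at [A] → Omar plays Hi at [A-W] → Pia plays g at [A-W-Hi] → (6, 7)

(4,7) (4,7) (4,7) (4,7) (9,8) (8,3) (6,7) (6,7)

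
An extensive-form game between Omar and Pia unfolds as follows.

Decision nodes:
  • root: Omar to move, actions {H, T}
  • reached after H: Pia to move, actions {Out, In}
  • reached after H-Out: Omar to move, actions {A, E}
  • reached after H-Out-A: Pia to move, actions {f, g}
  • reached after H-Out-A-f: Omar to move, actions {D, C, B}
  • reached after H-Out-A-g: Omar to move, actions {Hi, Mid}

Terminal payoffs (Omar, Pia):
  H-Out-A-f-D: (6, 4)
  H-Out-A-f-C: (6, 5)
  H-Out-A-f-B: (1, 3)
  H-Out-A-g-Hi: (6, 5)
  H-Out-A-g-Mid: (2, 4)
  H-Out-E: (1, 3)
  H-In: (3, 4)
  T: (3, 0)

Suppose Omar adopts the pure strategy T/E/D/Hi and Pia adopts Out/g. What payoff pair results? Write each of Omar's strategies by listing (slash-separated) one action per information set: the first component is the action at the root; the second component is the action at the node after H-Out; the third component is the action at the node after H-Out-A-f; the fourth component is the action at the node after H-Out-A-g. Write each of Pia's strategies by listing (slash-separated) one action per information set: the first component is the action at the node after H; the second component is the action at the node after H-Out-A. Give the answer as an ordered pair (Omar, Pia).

Trace the play path from the root:
  Omar plays T
→ terminal payoff (3, 0).
(Omar's choice at the node after H-Out is never reached on this path, so it doesn't affect the outcome.)

(3, 0)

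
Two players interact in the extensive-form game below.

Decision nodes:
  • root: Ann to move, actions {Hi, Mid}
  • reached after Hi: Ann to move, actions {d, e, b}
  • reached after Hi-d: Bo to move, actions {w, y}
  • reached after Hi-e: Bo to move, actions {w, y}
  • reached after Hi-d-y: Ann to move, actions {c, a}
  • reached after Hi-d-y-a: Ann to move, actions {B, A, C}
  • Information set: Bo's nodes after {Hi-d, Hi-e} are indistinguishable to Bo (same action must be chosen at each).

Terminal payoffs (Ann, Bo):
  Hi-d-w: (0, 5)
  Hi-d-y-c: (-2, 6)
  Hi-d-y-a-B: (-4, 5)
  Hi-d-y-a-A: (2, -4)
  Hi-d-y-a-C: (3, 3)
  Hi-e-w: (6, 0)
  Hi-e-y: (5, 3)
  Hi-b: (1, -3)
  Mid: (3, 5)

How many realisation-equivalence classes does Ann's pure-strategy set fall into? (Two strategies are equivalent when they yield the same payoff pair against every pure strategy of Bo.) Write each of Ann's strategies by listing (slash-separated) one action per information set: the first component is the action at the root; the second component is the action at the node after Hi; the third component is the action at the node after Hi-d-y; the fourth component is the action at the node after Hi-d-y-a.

7

Ann has 36 pure strategies: Hi/d/c/B, Hi/d/c/A, Hi/d/c/C, Hi/d/a/B, Hi/d/a/A, Hi/d/a/C, Hi/e/c/B, Hi/e/c/A, Hi/e/c/C, Hi/e/a/B, Hi/e/a/A, Hi/e/a/C, Hi/b/c/B, Hi/b/c/A, Hi/b/c/C, Hi/b/a/B, Hi/b/a/A, Hi/b/a/C, Mid/d/c/B, Mid/d/c/A, Mid/d/c/C, Mid/d/a/B, Mid/d/a/A, Mid/d/a/C, Mid/e/c/B, Mid/e/c/A, Mid/e/c/C, Mid/e/a/B, Mid/e/a/A, Mid/e/a/C, Mid/b/c/B, Mid/b/c/A, Mid/b/c/C, Mid/b/a/B, Mid/b/a/A, Mid/b/a/C. Columns: w, y.
{Hi/d/c/B, Hi/d/c/A, Hi/d/c/C} → row (0,5) (-2,6)
{Hi/d/a/B} → row (0,5) (-4,5)
{Hi/d/a/A} → row (0,5) (2,-4)
{Hi/d/a/C} → row (0,5) (3,3)
{Hi/e/c/B, Hi/e/c/A, Hi/e/c/C, Hi/e/a/B, Hi/e/a/A, Hi/e/a/C} → row (6,0) (5,3)
{Hi/b/c/B, Hi/b/c/A, Hi/b/c/C, Hi/b/a/B, Hi/b/a/A, Hi/b/a/C} → row (1,-3) (1,-3)
{Mid/d/c/B, Mid/d/c/A, Mid/d/c/C, Mid/d/a/B, Mid/d/a/A, Mid/d/a/C, Mid/e/c/B, Mid/e/c/A, Mid/e/c/C, Mid/e/a/B, Mid/e/a/A, Mid/e/a/C, Mid/b/c/B, Mid/b/c/A, Mid/b/c/C, Mid/b/a/B, Mid/b/a/A, Mid/b/a/C} → row (3,5) (3,5)
That's 7 distinct rows out of 36 strategies.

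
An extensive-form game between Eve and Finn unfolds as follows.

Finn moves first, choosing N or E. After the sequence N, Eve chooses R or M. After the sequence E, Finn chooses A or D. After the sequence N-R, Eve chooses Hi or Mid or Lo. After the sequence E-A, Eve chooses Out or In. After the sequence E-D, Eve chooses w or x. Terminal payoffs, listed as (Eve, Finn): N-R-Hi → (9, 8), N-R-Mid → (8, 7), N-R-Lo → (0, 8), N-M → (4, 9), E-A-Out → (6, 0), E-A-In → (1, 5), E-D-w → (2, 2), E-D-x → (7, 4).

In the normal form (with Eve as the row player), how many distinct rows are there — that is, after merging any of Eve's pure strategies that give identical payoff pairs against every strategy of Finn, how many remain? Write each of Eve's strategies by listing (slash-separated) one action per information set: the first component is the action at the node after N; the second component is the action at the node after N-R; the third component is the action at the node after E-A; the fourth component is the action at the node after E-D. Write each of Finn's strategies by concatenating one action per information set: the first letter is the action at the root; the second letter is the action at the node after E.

Eve has 24 pure strategies: R/Hi/Out/w, R/Hi/Out/x, R/Hi/In/w, R/Hi/In/x, R/Mid/Out/w, R/Mid/Out/x, R/Mid/In/w, R/Mid/In/x, R/Lo/Out/w, R/Lo/Out/x, R/Lo/In/w, R/Lo/In/x, M/Hi/Out/w, M/Hi/Out/x, M/Hi/In/w, M/Hi/In/x, M/Mid/Out/w, M/Mid/Out/x, M/Mid/In/w, M/Mid/In/x, M/Lo/Out/w, M/Lo/Out/x, M/Lo/In/w, M/Lo/In/x. Columns: NA, ND, EA, ED.
{R/Hi/Out/w} → row (9,8) (9,8) (6,0) (2,2)
{R/Hi/Out/x} → row (9,8) (9,8) (6,0) (7,4)
{R/Hi/In/w} → row (9,8) (9,8) (1,5) (2,2)
{R/Hi/In/x} → row (9,8) (9,8) (1,5) (7,4)
{R/Mid/Out/w} → row (8,7) (8,7) (6,0) (2,2)
{R/Mid/Out/x} → row (8,7) (8,7) (6,0) (7,4)
{R/Mid/In/w} → row (8,7) (8,7) (1,5) (2,2)
{R/Mid/In/x} → row (8,7) (8,7) (1,5) (7,4)
{R/Lo/Out/w} → row (0,8) (0,8) (6,0) (2,2)
{R/Lo/Out/x} → row (0,8) (0,8) (6,0) (7,4)
{R/Lo/In/w} → row (0,8) (0,8) (1,5) (2,2)
{R/Lo/In/x} → row (0,8) (0,8) (1,5) (7,4)
{M/Hi/Out/w, M/Mid/Out/w, M/Lo/Out/w} → row (4,9) (4,9) (6,0) (2,2)
{M/Hi/Out/x, M/Mid/Out/x, M/Lo/Out/x} → row (4,9) (4,9) (6,0) (7,4)
{M/Hi/In/w, M/Mid/In/w, M/Lo/In/w} → row (4,9) (4,9) (1,5) (2,2)
{M/Hi/In/x, M/Mid/In/x, M/Lo/In/x} → row (4,9) (4,9) (1,5) (7,4)
That's 16 distinct rows out of 24 strategies.

16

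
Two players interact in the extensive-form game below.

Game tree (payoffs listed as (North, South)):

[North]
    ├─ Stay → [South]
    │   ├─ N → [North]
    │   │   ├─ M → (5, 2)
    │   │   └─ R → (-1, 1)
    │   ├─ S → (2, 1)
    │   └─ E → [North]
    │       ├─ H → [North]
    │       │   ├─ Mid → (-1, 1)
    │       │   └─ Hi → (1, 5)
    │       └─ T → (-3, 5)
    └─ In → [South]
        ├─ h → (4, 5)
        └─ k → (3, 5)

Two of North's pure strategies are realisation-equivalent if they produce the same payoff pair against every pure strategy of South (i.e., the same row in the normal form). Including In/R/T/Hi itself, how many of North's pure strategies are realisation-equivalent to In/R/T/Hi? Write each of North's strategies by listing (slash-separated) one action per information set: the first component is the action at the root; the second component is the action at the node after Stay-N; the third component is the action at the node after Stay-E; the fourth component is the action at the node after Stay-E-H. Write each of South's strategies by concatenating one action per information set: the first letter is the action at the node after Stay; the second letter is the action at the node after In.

Row for In/R/T/Hi (columns Nh, Nk, Sh, Sk, Eh, Ek): (4,5) (3,5) (4,5) (3,5) (4,5) (3,5).
Under In/R/T/Hi, North's choice at the node after Stay-N and at the node after Stay-E and at the node after Stay-E-H can never be reached regardless of what South does, so varying those choices leaves every outcome unchanged.
Holding the reachable choices fixed and varying the unreachable ones freely already gives 2 × 2 × 2 = 8 equivalent strategies.
No other strategy reproduces this row, so those 8 are the full class: In/M/H/Mid, In/M/H/Hi, In/M/T/Mid, In/M/T/Hi, In/R/H/Mid, In/R/H/Hi, In/R/T/Mid, In/R/T/Hi.

8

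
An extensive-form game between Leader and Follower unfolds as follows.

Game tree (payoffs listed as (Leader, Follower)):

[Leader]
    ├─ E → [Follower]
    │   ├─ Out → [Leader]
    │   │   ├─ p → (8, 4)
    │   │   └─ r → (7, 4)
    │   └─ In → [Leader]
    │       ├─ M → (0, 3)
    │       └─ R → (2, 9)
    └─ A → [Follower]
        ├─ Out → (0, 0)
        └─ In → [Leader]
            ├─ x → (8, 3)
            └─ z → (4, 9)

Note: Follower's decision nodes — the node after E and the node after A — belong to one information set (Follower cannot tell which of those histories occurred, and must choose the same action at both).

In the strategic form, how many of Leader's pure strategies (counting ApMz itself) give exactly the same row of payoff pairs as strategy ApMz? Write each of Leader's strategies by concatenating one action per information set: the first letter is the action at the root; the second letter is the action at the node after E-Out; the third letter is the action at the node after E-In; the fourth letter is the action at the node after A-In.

4

Row for ApMz (columns Out, In): (0,0) (4,9).
Under ApMz, Leader's choice at the node after E-Out and at the node after E-In can never be reached regardless of what Follower does, so varying those choices leaves every outcome unchanged.
Holding the reachable choices fixed and varying the unreachable ones freely already gives 2 × 2 = 4 equivalent strategies.
No other strategy reproduces this row, so those 4 are the full class: ApMz, ApRz, ArMz, ArRz.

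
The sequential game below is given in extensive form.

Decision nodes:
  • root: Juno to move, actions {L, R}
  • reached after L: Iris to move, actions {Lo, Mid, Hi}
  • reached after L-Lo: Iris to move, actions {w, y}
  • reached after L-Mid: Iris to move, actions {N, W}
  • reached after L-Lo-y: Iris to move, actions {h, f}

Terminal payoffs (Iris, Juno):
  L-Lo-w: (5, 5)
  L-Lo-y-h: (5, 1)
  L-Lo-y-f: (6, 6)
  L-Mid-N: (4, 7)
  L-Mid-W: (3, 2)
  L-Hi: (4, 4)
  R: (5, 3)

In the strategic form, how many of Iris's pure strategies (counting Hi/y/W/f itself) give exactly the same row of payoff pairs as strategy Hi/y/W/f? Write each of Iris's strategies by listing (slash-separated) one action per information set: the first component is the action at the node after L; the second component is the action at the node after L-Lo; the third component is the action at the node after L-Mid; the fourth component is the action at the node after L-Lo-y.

8

Row for Hi/y/W/f (columns L, R): (4,4) (5,3).
Under Hi/y/W/f, Iris's choice at the node after L-Lo and at the node after L-Mid and at the node after L-Lo-y can never be reached regardless of what Juno does, so varying those choices leaves every outcome unchanged.
Holding the reachable choices fixed and varying the unreachable ones freely already gives 2 × 2 × 2 = 8 equivalent strategies.
No other strategy reproduces this row, so those 8 are the full class: Hi/w/N/h, Hi/w/N/f, Hi/w/W/h, Hi/w/W/f, Hi/y/N/h, Hi/y/N/f, Hi/y/W/h, Hi/y/W/f.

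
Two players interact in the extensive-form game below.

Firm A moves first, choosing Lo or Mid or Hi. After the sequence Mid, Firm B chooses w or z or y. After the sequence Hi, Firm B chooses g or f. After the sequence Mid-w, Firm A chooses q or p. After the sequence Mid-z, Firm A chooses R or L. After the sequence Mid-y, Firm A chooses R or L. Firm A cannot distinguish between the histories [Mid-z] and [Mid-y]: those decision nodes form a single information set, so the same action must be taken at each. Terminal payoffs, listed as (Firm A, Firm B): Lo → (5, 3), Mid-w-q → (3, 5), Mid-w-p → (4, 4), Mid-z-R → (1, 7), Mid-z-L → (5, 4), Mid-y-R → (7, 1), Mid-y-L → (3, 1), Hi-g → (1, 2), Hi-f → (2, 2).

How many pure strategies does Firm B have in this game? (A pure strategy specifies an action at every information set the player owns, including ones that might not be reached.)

6

Firm B owns the node after Mid with actions {w, z, y} — three choices.
Firm B owns the node after Hi with actions {g, f} — two choices.
A pure strategy fixes one action at each information set independently, so the count is the product 3 × 2 = 6.
(For reference, Firm A has 12 pure strategies, giving a 6×12 normal-form matrix.)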